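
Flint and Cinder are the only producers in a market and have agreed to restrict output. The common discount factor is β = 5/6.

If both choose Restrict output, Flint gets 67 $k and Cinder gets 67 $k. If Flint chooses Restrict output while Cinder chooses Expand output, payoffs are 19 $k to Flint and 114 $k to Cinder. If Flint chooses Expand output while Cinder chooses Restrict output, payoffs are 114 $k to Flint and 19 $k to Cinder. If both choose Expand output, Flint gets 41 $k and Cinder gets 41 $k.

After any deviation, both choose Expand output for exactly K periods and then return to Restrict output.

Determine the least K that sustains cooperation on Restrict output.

3

No profitable deviation requires (67−41)(β+…+β^K) ≥ 114−67, i.e. β+…+β^K ≥ 47/26 ≈ 1.8077.
With β = 5/6, the partial sums are K=1: 0.8333, K=2: 1.5278, K=3: 2.1065.
K = 3 is the first length at which the sum reaches 1.8077.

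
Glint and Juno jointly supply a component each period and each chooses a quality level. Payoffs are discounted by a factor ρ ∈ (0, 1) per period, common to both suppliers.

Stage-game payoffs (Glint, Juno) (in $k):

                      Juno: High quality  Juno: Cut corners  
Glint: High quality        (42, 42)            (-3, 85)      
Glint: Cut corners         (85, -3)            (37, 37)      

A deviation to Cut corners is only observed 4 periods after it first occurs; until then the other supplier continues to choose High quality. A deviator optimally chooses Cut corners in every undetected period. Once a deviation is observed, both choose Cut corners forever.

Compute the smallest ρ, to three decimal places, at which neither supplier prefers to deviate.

The best deviation is to choose Cut corners for all 4 undetected periods, earning 85 each, then 37 forever once detected.
Deviation value: 85(1−ρ^4)/(1−ρ) + 37ρ^4/(1−ρ); cooperation value: 42/(1−ρ).
IC: 42 ≥ 85(1−ρ^4) + 37ρ^4 = 85 − 48ρ^4.
So ρ^4 ≥ 43/48, giving ρ ≥ (43/48)^(1/4) ≈ 0.973.

0.973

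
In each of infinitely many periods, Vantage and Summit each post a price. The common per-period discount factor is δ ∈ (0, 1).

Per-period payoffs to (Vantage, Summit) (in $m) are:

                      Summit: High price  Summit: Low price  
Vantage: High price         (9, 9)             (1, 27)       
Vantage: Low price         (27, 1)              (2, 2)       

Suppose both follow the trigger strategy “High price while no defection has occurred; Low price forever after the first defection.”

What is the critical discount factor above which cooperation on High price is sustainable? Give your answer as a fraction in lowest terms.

Under grim trigger the critical discount factor is (T−C)/(T−P) with T = 27, C = 9, P = 2.
δ* = (27−9)/(27−2) = 18/25.

18/25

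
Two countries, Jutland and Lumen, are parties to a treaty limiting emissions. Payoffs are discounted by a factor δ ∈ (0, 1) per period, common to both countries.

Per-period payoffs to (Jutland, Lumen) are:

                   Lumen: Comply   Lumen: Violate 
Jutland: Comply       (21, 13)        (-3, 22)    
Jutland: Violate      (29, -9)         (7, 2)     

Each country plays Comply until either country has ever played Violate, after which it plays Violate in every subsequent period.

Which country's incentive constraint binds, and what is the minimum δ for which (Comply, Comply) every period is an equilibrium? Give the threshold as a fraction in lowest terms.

For Jutland: deviation gain 29−21 = 8, per-period punishment loss 21−7 = 14. IC gives δ ≥ 8/22 = 4/11.
For Lumen: gain 9, loss 11 per period, so δ ≥ 9/20.
The tighter constraint is Lumen's, so cooperation needs δ ≥ 9/20.

Lumen; δ ≥ 9/20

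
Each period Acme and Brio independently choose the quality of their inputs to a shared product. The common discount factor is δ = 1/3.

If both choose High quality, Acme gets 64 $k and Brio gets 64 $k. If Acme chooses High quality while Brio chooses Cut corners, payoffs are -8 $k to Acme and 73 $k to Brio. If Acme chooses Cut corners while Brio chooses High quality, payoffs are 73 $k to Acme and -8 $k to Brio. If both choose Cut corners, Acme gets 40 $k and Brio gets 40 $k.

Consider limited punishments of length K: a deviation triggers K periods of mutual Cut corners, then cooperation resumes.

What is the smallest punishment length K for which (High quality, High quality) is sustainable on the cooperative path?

2

Need Σ_{k=1}^{K} δ^k ≥ (73−64)/(64−40) = 0.3750 at δ = 1/3.
At K = 1 the sum is 0.3333 < 0.3750; at K = 2 it is 0.4444 ≥ 0.3750.
So the minimum punishment length is K = 2.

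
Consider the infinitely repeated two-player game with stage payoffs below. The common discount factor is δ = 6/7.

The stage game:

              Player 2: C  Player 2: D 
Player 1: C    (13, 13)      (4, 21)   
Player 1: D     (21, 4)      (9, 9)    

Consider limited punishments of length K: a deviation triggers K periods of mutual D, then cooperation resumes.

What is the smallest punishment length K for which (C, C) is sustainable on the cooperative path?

3

IC: δ(1−δ^K)/(1−δ) ≥ (21−13)/(13−9) = 2.
With δ = 6/7: need 1 − δ^K ≥ 2·(1−6/7)/(6/7), i.e. δ^K ≤ 0.6667.
Since (6/7)^2 = 0.7347 and (6/7)^3 = 0.6297, the smallest such K is 3.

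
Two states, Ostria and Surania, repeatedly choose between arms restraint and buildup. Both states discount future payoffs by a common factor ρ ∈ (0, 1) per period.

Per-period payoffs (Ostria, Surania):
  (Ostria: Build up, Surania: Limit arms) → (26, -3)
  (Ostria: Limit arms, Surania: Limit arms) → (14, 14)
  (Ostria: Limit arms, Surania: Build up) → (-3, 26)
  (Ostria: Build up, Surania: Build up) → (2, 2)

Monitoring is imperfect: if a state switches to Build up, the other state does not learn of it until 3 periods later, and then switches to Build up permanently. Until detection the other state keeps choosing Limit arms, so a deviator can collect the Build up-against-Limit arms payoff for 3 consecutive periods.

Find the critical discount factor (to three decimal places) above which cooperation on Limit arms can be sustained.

0.794

The best deviation is to choose Build up for all 3 undetected periods, earning 26 each, then 2 forever once detected.
Deviation value: 26(1−ρ^3)/(1−ρ) + 2ρ^3/(1−ρ); cooperation value: 14/(1−ρ).
IC: 14 ≥ 26(1−ρ^3) + 2ρ^3 = 26 − 24ρ^3.
So ρ^3 ≥ 12/24 = 1/2, giving ρ ≥ (1/2)^(1/3) ≈ 0.794.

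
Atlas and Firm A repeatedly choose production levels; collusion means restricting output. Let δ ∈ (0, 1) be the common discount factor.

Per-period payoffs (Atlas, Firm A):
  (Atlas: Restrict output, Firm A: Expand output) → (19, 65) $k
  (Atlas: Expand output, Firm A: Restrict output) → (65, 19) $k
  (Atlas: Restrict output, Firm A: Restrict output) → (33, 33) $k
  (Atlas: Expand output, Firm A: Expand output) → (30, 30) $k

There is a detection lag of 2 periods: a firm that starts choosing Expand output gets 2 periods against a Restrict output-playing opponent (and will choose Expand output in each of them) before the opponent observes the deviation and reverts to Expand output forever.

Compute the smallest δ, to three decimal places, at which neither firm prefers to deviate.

0.956

Deviating for the 2 undetected periods gains 65−33 = 32 per period over cooperation, then loses 33−30 = 3 per period forever once punishment starts.
Gain: 32(1 + δ + … + δ^1); loss: 3·δ^2/(1−δ).
No profitable deviation ⇔ 32(1−δ^2) ≤ 3·δ^2, i.e. δ^2 ≥ 32/(32+3) = 32/35.
Hence δ ≥ (32/35)^(1/2) ≈ 0.956.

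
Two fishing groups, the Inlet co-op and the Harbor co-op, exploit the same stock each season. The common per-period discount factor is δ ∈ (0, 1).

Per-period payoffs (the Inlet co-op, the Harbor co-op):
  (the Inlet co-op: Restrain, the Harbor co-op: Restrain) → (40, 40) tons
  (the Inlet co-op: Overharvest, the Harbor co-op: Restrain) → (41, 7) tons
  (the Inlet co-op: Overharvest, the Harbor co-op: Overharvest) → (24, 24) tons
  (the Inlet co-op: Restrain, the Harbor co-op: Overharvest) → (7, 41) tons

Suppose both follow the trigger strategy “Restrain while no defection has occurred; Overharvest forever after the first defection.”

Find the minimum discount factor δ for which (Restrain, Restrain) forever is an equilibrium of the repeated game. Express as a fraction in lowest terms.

1/17

Under grim trigger the critical discount factor is (T−C)/(T−P) with T = 41, C = 40, P = 24.
δ* = (41−40)/(41−24) = 1/17.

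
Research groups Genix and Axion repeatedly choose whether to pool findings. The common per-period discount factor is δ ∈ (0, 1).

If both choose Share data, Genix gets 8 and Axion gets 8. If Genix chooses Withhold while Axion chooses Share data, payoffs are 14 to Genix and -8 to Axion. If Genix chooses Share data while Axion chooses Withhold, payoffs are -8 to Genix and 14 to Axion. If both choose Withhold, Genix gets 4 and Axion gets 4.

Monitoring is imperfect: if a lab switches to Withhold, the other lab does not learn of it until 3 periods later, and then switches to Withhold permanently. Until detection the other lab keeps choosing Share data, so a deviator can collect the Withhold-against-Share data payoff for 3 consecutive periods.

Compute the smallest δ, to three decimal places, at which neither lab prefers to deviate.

A deviator earns 14 for 3 periods, then 4 forever; cooperating earns 8 forever. Multiplying the IC by (1−δ):
8 ≥ 14(1−δ^3) + 4δ^3, so 10·δ^3 ≥ 6 and δ^3 ≥ 3/5.
δ ≥ (3/5)^(1/3) ≈ 0.843.

0.843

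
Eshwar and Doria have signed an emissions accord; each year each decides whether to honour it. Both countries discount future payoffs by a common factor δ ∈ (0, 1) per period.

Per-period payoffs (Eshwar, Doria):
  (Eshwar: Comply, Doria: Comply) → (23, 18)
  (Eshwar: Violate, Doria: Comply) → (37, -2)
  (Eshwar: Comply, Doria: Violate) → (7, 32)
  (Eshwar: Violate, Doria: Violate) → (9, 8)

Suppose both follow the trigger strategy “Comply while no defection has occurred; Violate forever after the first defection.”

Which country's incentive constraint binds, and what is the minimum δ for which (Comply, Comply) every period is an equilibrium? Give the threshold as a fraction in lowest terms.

Doria; δ ≥ 7/12

Eshwar's threshold: (37−23)/(37−9) = 1/2.
Doria's threshold: (32−18)/(32−8) = 7/12.
1/2 < 7/12, so Doria binds and δ* = 7/12.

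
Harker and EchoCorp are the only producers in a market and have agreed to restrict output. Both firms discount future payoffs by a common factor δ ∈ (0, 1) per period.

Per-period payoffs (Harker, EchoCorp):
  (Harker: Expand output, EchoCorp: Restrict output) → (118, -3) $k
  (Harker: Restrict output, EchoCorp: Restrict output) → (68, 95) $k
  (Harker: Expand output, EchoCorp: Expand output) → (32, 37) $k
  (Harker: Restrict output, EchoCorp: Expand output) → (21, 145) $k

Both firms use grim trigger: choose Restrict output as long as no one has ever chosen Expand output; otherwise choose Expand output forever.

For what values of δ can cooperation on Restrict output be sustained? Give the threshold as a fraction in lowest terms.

Harker: cooperation gives 68 each period; deviation gives 118 once then 32 forever.
  68/(1−δ) ≥ 118 + 32δ/(1−δ) ⇒ δ ≥ 50/86 = 25/43.
EchoCorp: cooperation gives 95 each period; deviation gives 145 once then 37 forever.
  δ ≥ 50/108 = 25/54.
Both must hold, so the binding constraint is Harker's: δ ≥ 25/43.

25/43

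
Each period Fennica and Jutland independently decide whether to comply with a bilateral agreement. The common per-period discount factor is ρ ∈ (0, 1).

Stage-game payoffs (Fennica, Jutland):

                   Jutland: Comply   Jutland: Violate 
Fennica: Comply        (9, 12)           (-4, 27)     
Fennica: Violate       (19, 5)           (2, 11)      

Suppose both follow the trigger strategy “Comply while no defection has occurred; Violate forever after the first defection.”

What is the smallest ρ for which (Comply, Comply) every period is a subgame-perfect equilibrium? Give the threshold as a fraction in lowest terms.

Fennica's threshold: (19−9)/(19−2) = 10/17.
Jutland's threshold: (27−12)/(27−11) = 15/16.
10/17 < 15/16, so Jutland binds and ρ* = 15/16.

15/16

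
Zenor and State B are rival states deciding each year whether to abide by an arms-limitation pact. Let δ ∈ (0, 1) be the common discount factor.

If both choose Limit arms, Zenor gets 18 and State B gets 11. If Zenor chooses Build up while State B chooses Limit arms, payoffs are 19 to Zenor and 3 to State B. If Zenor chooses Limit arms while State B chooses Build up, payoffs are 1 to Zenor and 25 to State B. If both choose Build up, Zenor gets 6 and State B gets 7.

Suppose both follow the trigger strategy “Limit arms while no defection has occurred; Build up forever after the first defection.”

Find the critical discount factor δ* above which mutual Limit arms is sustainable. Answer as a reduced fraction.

Zenor's threshold: (19−18)/(19−6) = 1/13.
State B's threshold: (25−11)/(25−7) = 7/9.
1/13 < 7/9, so State B binds and δ* = 7/9.

7/9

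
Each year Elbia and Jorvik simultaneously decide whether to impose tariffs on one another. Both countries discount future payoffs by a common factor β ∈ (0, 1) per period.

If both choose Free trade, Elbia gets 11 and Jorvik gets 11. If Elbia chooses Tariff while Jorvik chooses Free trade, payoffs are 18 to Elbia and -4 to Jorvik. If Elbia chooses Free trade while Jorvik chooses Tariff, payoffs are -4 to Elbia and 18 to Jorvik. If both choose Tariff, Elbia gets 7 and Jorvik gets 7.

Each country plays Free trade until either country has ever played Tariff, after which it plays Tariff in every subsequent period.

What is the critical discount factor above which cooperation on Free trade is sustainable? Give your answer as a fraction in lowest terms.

11/(1−β) ≥ 18 + 7β/(1−β)
11 ≥ 18 − 11β
β ≥ 7/11.

7/11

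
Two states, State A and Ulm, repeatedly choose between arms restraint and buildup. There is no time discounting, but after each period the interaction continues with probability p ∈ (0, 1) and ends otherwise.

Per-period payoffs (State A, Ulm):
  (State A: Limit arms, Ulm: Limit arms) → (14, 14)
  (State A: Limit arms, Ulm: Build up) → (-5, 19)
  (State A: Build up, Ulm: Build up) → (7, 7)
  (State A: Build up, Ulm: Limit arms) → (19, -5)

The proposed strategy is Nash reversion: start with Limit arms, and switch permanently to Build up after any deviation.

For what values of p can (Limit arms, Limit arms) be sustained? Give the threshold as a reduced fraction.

Expected cooperation value is 14 + p·14 + p²·14 + … = 14/(1−p); deviation gives 19 + p·7/(1−p).
14 ≥ 19(1−p) + 7p ⇒ 12p ≥ 5 ⇒ p ≥ 5/12.

5/12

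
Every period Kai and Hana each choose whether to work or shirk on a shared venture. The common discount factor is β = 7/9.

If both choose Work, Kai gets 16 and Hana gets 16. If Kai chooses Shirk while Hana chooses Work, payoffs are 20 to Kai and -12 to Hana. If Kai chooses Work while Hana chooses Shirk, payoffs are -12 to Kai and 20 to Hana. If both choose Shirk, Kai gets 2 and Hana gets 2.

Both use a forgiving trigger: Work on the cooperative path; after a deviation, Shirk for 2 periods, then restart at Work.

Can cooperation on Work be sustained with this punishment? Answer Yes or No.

IC: β+…+β^2 ≥ (20−16)/(16−2) = 2/7.
At β = 7/9: partial sum = 1.3827 ≥ 0.2857. Cooperation sustainable.

Yes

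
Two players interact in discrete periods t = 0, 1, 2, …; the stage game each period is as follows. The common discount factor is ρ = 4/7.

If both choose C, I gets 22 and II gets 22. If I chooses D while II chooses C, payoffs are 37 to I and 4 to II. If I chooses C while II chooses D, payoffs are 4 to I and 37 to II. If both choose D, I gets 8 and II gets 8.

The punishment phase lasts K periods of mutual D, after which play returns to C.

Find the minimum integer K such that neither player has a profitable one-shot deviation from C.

No profitable deviation requires (22−8)(ρ+…+ρ^K) ≥ 37−22, i.e. ρ+…+ρ^K ≥ 15/14 ≈ 1.0714.
With ρ = 4/7, the partial sums are K=1: 0.5714, K=2: 0.8980, K=3: 1.0845.
K = 3 is the first length at which the sum reaches 1.0714.

3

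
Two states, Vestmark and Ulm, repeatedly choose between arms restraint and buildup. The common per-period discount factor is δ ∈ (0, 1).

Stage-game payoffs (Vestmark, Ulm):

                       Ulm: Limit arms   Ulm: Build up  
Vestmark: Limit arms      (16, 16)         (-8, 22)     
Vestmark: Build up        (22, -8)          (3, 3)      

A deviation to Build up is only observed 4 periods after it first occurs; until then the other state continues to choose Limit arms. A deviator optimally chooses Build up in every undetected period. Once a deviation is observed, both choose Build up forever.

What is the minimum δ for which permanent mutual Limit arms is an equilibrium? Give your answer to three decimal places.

The best deviation is to choose Build up for all 4 undetected periods, earning 22 each, then 3 forever once detected.
Deviation value: 22(1−δ^4)/(1−δ) + 3δ^4/(1−δ); cooperation value: 16/(1−δ).
IC: 16 ≥ 22(1−δ^4) + 3δ^4 = 22 − 19δ^4.
So δ^4 ≥ 6/19, giving δ ≥ (6/19)^(1/4) ≈ 0.750.

0.750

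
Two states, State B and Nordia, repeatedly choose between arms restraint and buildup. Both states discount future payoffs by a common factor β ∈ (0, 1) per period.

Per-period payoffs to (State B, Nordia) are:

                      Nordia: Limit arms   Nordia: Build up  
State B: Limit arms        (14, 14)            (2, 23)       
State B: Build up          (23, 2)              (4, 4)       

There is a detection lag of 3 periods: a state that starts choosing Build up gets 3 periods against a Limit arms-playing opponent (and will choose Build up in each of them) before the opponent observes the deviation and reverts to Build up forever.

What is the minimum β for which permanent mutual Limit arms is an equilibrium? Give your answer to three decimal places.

Deviating for the 3 undetected periods gains 23−14 = 9 per period over cooperation, then loses 14−4 = 10 per period forever once punishment starts.
Gain: 9(1 + β + … + β^2); loss: 10·β^3/(1−β).
No profitable deviation ⇔ 9(1−β^3) ≤ 10·β^3, i.e. β^3 ≥ 9/(9+10) = 9/19.
Hence β ≥ (9/19)^(1/3) ≈ 0.780.

0.780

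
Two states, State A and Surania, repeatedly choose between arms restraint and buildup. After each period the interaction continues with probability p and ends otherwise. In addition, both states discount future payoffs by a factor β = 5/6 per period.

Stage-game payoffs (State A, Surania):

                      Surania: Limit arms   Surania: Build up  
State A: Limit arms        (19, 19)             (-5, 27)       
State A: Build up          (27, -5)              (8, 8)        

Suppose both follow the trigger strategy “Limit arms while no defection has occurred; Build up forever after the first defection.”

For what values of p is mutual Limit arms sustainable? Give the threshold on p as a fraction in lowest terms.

48/95

Expected continuation weight on next period's payoff is β·p = 5/6·p, which plays the role of the discount factor.
Cooperation requires 5/6·p ≥ (27−19)/(27−8) = 8/19, hence p ≥ 48/95.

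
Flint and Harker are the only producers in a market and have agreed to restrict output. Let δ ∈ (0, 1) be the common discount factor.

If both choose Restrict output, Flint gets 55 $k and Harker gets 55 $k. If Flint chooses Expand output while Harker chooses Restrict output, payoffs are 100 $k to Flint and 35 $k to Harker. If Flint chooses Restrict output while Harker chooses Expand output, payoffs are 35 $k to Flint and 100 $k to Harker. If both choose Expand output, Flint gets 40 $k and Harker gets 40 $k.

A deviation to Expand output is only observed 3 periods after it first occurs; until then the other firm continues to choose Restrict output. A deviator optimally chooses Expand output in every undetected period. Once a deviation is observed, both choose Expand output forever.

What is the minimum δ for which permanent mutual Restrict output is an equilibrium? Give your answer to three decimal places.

0.909

Deviating for the 3 undetected periods gains 100−55 = 45 per period over cooperation, then loses 55−40 = 15 per period forever once punishment starts.
Gain: 45(1 + δ + … + δ^2); loss: 15·δ^3/(1−δ).
No profitable deviation ⇔ 45(1−δ^3) ≤ 15·δ^3, i.e. δ^3 ≥ 45/(45+15) = 3/4.
Hence δ ≥ (3/4)^(1/3) ≈ 0.909.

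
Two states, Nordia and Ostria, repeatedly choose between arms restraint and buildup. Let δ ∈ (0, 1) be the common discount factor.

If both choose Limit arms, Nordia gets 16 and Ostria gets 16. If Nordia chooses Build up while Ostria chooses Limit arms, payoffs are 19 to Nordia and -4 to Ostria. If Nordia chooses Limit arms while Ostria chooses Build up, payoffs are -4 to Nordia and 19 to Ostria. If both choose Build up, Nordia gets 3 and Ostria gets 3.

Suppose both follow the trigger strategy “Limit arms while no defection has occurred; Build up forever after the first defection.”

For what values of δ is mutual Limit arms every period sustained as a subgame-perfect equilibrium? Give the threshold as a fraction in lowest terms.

Cooperation forever yields 16 each period: 16/(1−δ).
Deviating yields 19 once, then 3 forever: 19 + 3δ/(1−δ).
No profitable deviation requires 16/(1−δ) ≥ 19 + 3δ/(1−δ).
Multiplying by (1−δ): 16 ≥ 19(1−δ) + 3δ = 19 − 16δ.
So 16δ ≥ 3, i.e. δ ≥ 3/16.

3/16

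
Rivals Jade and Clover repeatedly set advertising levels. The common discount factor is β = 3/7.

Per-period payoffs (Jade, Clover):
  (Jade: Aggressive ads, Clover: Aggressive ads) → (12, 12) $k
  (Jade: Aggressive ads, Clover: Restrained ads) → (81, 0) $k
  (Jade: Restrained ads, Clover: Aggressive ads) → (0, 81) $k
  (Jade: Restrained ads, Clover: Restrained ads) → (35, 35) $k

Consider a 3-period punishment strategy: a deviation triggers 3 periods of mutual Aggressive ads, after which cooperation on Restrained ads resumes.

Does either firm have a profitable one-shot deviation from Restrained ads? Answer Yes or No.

Yes

Comparing payoff streams over the 4 periods until play realigns: cooperate → 35(1+β+…+β^3); deviate → 81 + 12(β+…+β^3).
Cooperation is sustained iff (35−12)(β+…+β^3) ≥ 81−35.
β+…+β^3 = 3/7·(1−(3/7)^3)/(1−3/7) = 0.6910, and (81−35)/(35−12) = 2.0000.
0.6910 < 2.0000, so cooperation is not sustainable.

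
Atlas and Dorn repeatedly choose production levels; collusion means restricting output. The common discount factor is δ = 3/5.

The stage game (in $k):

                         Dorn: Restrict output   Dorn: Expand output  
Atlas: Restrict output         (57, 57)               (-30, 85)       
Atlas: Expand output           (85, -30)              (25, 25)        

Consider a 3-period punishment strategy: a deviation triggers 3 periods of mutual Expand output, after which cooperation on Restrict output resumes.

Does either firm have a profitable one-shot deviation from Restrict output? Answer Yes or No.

No

A one-shot deviation gives 85 now, then 25 for 3 periods, then back to 57.
Gain from deviating: (85−57) today; loss: (57−25) in each of the next 3 periods.
No-deviation condition: (57−25)(δ+…+δ^3) ≥ 85−57, i.e. δ+…+δ^3 ≥ 7/8.
At δ = 3/5: δ+…+δ^3 = 1.1760 ≥ 0.8750.
So cooperation is sustainable.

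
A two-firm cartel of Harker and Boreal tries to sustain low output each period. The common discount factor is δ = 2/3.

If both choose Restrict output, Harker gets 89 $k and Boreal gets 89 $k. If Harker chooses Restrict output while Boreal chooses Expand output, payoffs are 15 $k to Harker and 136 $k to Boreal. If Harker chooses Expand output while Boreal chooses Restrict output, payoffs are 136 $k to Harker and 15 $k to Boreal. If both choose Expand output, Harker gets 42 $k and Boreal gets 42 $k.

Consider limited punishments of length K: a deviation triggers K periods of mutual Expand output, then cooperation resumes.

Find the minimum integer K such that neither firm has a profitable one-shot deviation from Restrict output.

IC: δ(1−δ^K)/(1−δ) ≥ (136−89)/(89−42) = 1.
With δ = 2/3: need 1 − δ^K ≥ 1·(1−2/3)/(2/3), i.e. δ^K ≤ 0.5000.
Since (2/3)^1 = 0.6667 and (2/3)^2 = 0.4444, the smallest such K is 2.

2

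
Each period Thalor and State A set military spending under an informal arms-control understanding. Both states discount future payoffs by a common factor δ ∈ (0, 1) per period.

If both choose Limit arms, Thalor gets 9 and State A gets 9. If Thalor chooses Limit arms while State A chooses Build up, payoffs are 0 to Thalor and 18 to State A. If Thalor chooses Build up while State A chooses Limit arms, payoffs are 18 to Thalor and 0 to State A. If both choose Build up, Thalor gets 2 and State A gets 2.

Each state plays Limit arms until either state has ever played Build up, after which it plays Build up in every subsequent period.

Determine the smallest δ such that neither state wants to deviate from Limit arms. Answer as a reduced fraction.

9/16

Under grim trigger the critical discount factor is (T−C)/(T−P) with T = 18, C = 9, P = 2.
δ* = (18−9)/(18−2) = 9/16.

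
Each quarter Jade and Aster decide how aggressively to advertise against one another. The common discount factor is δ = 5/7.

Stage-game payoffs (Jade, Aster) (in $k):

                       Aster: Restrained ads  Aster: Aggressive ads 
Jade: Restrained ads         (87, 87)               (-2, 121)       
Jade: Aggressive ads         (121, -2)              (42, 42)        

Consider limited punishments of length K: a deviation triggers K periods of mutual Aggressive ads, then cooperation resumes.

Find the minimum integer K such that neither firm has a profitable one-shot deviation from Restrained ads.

2

Need Σ_{k=1}^{K} δ^k ≥ (121−87)/(87−42) = 0.7556 at δ = 5/7.
At K = 1 the sum is 0.7143 < 0.7556; at K = 2 it is 1.2245 ≥ 0.7556.
So the minimum punishment length is K = 2.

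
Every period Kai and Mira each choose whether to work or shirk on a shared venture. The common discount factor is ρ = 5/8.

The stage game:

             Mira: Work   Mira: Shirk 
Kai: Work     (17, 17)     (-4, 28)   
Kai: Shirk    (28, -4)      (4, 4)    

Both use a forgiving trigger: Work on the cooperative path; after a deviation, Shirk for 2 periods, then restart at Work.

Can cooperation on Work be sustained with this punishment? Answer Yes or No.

Yes

IC: ρ+…+ρ^2 ≥ (28−17)/(17−4) = 11/13.
At ρ = 5/8: partial sum = 1.0156 ≥ 0.8462. Cooperation sustainable.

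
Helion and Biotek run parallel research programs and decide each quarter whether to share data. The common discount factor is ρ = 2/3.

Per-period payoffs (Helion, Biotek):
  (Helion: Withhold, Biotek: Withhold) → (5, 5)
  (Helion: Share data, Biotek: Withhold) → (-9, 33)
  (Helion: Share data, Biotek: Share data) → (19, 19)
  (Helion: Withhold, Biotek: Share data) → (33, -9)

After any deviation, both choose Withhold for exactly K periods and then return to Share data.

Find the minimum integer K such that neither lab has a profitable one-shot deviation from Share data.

Need Σ_{k=1}^{K} ρ^k ≥ (33−19)/(19−5) = 1.0000 at ρ = 2/3.
At K = 1 the sum is 0.6667 < 1.0000; at K = 2 it is 1.1111 ≥ 1.0000.
So the minimum punishment length is K = 2.

2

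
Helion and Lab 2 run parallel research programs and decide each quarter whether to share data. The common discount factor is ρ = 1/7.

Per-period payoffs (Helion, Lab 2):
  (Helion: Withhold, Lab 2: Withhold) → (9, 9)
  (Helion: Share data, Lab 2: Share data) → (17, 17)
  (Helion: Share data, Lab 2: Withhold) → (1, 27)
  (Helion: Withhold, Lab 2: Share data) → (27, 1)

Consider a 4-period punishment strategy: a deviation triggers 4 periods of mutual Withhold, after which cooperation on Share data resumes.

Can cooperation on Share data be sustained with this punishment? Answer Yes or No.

No

Comparing payoff streams over the 5 periods until play realigns: cooperate → 17(1+ρ+…+ρ^4); deviate → 27 + 9(ρ+…+ρ^4).
Cooperation is sustained iff (17−9)(ρ+…+ρ^4) ≥ 27−17.
ρ+…+ρ^4 = 1/7·(1−(1/7)^4)/(1−1/7) = 0.1666, and (27−17)/(17−9) = 1.2500.
0.1666 < 1.2500, so cooperation is not sustainable.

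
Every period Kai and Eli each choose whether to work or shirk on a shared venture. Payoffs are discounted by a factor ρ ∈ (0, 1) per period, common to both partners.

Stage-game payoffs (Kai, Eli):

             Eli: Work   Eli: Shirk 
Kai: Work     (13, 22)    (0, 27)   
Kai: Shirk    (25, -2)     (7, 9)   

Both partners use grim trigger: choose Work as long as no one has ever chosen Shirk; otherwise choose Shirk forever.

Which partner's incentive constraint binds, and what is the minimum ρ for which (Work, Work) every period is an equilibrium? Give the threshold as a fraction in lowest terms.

Kai; ρ ≥ 2/3

Kai's threshold: (25−13)/(25−7) = 2/3.
Eli's threshold: (27−22)/(27−9) = 5/18.
2/3 > 5/18, so Kai binds and ρ* = 2/3.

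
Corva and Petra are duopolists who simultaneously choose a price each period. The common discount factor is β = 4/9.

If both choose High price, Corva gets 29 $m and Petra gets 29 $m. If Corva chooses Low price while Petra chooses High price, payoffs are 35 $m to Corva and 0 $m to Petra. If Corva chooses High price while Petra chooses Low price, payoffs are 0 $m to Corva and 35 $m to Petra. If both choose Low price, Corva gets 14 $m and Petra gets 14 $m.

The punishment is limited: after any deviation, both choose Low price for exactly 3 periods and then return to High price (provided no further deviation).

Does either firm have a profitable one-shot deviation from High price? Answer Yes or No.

A one-shot deviation gives 35 now, then 14 for 3 periods, then back to 29.
Gain from deviating: (35−29) today; loss: (29−14) in each of the next 3 periods.
No-deviation condition: (29−14)(β+…+β^3) ≥ 35−29, i.e. β+…+β^3 ≥ 2/5.
At β = 4/9: β+…+β^3 = 0.7298 ≥ 0.4000.
So cooperation is sustainable.

No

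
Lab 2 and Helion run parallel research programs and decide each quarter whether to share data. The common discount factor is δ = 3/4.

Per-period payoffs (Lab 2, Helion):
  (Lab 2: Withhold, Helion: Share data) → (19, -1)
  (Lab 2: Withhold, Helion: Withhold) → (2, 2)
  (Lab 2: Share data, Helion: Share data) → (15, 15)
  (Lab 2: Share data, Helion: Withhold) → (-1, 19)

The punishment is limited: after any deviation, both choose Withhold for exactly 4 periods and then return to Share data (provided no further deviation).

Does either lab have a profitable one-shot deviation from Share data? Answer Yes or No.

No

A one-shot deviation gives 19 now, then 2 for 4 periods, then back to 15.
Gain from deviating: (19−15) today; loss: (15−2) in each of the next 4 periods.
No-deviation condition: (15−2)(δ+…+δ^4) ≥ 19−15, i.e. δ+…+δ^4 ≥ 4/13.
At δ = 3/4: δ+…+δ^4 = 2.0508 ≥ 0.3077.
So cooperation is sustainable.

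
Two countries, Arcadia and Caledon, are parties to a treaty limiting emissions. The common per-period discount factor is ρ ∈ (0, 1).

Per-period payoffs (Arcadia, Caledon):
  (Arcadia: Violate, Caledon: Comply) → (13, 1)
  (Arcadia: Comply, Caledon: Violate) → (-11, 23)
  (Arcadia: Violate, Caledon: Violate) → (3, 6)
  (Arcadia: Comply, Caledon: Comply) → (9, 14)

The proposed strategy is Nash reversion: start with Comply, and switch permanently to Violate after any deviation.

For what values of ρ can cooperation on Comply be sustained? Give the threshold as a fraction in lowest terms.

9/17

For Arcadia: deviation gain 13−9 = 4, per-period punishment loss 9−3 = 6. IC gives ρ ≥ 4/10 = 2/5.
For Caledon: gain 9, loss 8 per period, so ρ ≥ 9/17.
The tighter constraint is Caledon's, so cooperation needs ρ ≥ 9/17.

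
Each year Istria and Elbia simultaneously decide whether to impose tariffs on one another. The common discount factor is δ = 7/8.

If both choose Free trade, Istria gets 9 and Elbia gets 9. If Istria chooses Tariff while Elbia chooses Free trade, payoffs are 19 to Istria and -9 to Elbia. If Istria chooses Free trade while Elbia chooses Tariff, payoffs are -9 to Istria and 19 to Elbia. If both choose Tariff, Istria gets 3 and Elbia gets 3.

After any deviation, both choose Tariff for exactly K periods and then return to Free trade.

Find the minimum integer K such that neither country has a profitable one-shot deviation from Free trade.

No profitable deviation requires (9−3)(δ+…+δ^K) ≥ 19−9, i.e. δ+…+δ^K ≥ 5/3 ≈ 1.6667.
With δ = 7/8, the partial sums are K=1: 0.8750, K=2: 1.6406, K=3: 2.3105.
K = 3 is the first length at which the sum reaches 1.6667.

3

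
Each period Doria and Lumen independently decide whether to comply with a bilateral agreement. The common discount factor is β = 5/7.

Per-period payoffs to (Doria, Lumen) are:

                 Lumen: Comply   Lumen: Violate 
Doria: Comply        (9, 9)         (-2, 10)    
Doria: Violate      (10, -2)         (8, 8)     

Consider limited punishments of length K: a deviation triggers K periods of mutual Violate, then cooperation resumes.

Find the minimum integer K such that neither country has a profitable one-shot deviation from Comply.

No profitable deviation requires (9−8)(β+…+β^K) ≥ 10−9, i.e. β+…+β^K ≥ 1 ≈ 1.0000.
With β = 5/7, the partial sums are K=1: 0.7143, K=2: 1.2245.
K = 2 is the first length at which the sum reaches 1.0000.

2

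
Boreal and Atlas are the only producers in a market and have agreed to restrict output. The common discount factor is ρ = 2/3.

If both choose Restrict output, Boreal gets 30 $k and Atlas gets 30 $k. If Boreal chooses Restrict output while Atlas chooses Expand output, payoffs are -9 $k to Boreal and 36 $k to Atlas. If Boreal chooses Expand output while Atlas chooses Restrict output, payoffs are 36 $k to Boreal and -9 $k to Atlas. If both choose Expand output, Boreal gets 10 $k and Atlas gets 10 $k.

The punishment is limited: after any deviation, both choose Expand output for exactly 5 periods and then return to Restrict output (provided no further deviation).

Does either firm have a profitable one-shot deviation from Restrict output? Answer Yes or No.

No

A one-shot deviation gives 36 now, then 10 for 5 periods, then back to 30.
Gain from deviating: (36−30) today; loss: (30−10) in each of the next 5 periods.
No-deviation condition: (30−10)(ρ+…+ρ^5) ≥ 36−30, i.e. ρ+…+ρ^5 ≥ 3/10.
At ρ = 2/3: ρ+…+ρ^5 = 1.7366 ≥ 0.3000.
So cooperation is sustainable.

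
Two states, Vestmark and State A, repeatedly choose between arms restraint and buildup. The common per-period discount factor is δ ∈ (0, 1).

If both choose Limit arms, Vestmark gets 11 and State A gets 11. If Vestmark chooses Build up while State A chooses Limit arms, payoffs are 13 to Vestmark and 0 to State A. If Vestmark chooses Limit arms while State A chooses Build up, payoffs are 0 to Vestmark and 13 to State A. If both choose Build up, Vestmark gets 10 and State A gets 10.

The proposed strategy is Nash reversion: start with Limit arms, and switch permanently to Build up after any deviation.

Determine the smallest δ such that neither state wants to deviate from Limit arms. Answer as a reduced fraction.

One-period gain from deviating is 13 − 11 = 2. The loss is 11 − 10 = 1 in every subsequent period, with present value 1·δ/(1−δ).
Deviation is unprofitable when 1·δ/(1−δ) ≥ 2, i.e. δ/(1−δ) ≥ 2.
Equivalently δ ≥ 2/(2+1) = 2/3.

2/3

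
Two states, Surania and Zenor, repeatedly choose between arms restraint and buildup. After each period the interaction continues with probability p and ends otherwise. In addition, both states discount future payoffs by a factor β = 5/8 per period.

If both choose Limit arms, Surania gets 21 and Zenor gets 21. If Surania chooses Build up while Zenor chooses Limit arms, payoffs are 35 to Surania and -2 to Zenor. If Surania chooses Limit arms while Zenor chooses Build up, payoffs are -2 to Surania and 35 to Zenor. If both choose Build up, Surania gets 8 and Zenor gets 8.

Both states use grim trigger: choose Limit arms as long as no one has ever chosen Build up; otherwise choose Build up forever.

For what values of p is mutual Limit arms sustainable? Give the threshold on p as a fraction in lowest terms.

With continuation probability p and discount β, the effective per-period discount factor is βp.
Grim-trigger IC: βp ≥ (35−21)/(35−8) = 14/27.
So p ≥ (14/27)/(5/8) = 112/135.

112/135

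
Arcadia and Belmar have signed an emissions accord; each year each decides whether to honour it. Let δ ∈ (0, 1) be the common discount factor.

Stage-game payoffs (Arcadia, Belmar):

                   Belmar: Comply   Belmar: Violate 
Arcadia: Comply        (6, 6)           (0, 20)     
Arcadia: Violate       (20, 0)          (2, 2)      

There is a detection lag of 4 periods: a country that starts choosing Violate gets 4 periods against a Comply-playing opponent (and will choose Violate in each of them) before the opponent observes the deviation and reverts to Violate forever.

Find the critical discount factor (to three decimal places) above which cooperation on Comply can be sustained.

0.939

A deviator earns 20 for 4 periods, then 2 forever; cooperating earns 6 forever. Multiplying the IC by (1−δ):
6 ≥ 20(1−δ^4) + 2δ^4, so 18·δ^4 ≥ 14 and δ^4 ≥ 7/9.
δ ≥ (7/9)^(1/4) ≈ 0.939.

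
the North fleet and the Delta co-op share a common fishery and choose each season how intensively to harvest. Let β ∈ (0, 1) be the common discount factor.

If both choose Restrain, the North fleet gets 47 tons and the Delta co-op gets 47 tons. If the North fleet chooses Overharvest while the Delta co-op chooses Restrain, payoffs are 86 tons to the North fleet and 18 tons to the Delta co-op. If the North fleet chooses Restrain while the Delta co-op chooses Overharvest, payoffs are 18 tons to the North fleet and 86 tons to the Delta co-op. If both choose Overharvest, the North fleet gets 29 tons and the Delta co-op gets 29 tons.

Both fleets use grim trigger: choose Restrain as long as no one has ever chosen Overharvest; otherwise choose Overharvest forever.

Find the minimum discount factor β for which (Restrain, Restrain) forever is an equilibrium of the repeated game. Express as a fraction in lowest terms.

One-period gain from deviating is 86 − 47 = 39. The loss is 47 − 29 = 18 in every subsequent period, with present value 18·β/(1−β).
Deviation is unprofitable when 18·β/(1−β) ≥ 39, i.e. β/(1−β) ≥ 13/6.
Equivalently β ≥ 39/(39+18) = 13/19.

13/19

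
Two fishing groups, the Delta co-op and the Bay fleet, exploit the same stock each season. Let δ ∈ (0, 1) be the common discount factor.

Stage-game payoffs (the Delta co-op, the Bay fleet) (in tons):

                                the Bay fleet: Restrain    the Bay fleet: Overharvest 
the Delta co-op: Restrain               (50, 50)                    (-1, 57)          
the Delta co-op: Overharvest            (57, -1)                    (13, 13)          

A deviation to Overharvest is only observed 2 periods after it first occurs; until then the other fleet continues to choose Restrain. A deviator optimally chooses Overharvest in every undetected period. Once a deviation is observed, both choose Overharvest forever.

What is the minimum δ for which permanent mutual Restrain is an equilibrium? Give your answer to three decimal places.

0.399

The best deviation is to choose Overharvest for all 2 undetected periods, earning 57 each, then 13 forever once detected.
Deviation value: 57(1−δ^2)/(1−δ) + 13δ^2/(1−δ); cooperation value: 50/(1−δ).
IC: 50 ≥ 57(1−δ^2) + 13δ^2 = 57 − 44δ^2.
So δ^2 ≥ 7/44, giving δ ≥ (7/44)^(1/2) ≈ 0.399.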